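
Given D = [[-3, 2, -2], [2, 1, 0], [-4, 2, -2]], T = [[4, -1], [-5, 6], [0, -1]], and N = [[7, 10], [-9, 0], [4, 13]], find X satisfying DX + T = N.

DX = N − T = [[3, 11], [-4, -6], [4, 14]].
D is on the left of X, so left-multiply by D⁻¹: X = D⁻¹(N − T).
det D = -2, so D⁻¹ = [[1, 0, -1], [-2, 1, 2], [-4, 1, 7/2]].
X = D⁻¹(N − T) = [[-1, -3], [-2, 0], [-2, -1]].

X = [[-1, -3], [-2, 0], [-2, -1]]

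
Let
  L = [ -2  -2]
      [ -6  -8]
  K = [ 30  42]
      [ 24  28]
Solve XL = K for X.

Right-multiplying both sides by L⁻¹ gives X = KL⁻¹.
L has determinant 4; L⁻¹ = [[-2, 1/2], [3/2, -1/2]].
X = KL⁻¹ = [[30, 42], [24, 28]] · [[-2, 1/2], [3/2, -1/2]] = [[3, -6], [-6, -2]].

X = [[3, -6], [-6, -2]]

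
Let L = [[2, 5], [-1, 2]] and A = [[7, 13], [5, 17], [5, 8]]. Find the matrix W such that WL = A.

L is on the right of W, so right-multiply by L⁻¹: W = AL⁻¹.
det L = 9, so L⁻¹ = [[2/9, -5/9], [1/9, 2/9]].
W = AL⁻¹ = [[7, 13], [5, 17], [5, 8]] · [[2/9, -5/9], [1/9, 2/9]] = [[3, -1], [3, 1], [2, -1]].

W = [[3, -1], [3, 1], [2, -1]]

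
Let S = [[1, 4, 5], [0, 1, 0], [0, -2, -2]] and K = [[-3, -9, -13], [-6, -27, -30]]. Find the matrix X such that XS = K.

X = [[-3, 1, -1], [-6, -3, 0]]

Right-multiplying both sides by S⁻¹ gives X = KS⁻¹.
S has determinant -2; S⁻¹ = [[1, 1, 5/2], [0, 1, 0], [0, -1, -1/2]].
X = KS⁻¹ = [[-3, -9, -13], [-6, -27, -30]] · [[1, 1, 5/2], [0, 1, 0], [0, -1, -1/2]] = [[-3, 1, -1], [-6, -3, 0]].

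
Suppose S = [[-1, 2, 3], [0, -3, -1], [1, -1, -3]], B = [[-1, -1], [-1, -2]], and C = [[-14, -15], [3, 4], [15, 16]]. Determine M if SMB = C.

Isolating M: multiply by S⁻¹ from the left and B⁻¹ from the right, so M = S⁻¹CB⁻¹.
S has determinant -1; S⁻¹ = [[-8, -3, -7], [1, 0, 1], [-3, -1, -3]].
det B = 1; the adjugate gives B⁻¹ = [[-2, 1], [1, -1]].
S⁻¹C = [[-2, -4], [1, 1], [-6, -7]].
M = (S⁻¹C)B⁻¹ = [[0, 2], [-1, 0], [5, 1]].

M = [[0, 2], [-1, 0], [5, 1]]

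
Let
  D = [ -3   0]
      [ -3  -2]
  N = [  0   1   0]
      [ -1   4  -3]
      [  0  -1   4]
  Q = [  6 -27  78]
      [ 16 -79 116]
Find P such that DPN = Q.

P = D⁻¹QN⁻¹ (apply D⁻¹ on the left and N⁻¹ on the right).
det D = 6, so D⁻¹ = [[-1/3, 0], [1/2, -1/2]].
N has determinant 4; N⁻¹ = [[13/4, -1, -3/4], [1, 0, 0], [1/4, 0, 1/4]].
D⁻¹Q = [[-2, 9, -26], [-5, 26, -19]].
P = (D⁻¹Q)N⁻¹ = [[-4, 2, -5], [5, 5, -1]].

P = [[-4, 2, -5], [5, 5, -1]]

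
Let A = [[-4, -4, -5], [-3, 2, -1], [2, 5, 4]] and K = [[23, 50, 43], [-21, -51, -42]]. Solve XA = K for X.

X = [[-6, 3, 4], [5, -3, -5]]

Right-multiplying both sides by A⁻¹ gives X = KA⁻¹.
A has determinant 3; A⁻¹ = [[13/3, -3, 14/3], [10/3, -2, 11/3], [-19/3, 4, -20/3]].
X = KA⁻¹ = [[23, 50, 43], [-21, -51, -42]] · [[13/3, -3, 14/3], [10/3, -2, 11/3], [-19/3, 4, -20/3]] = [[-6, 3, 4], [5, -3, -5]].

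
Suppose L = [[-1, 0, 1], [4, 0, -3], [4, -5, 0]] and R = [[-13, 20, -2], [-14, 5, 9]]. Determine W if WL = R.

W = [[1, 1, -4], [6, -1, -1]]

Since L sits to the right of W, W = RL⁻¹.
det L = -5; the adjugate gives L⁻¹ = [[3, 1, 0], [12/5, 4/5, -1/5], [4, 1, 0]].
W = RL⁻¹ = [[-13, 20, -2], [-14, 5, 9]] · [[3, 1, 0], [12/5, 4/5, -1/5], [4, 1, 0]] = [[1, 1, -4], [6, -1, -1]].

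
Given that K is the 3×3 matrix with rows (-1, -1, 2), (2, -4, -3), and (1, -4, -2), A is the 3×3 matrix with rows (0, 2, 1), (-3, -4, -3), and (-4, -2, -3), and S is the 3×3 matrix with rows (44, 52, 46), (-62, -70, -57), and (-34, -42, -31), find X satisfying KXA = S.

X = [[3, 2, 2], [-3, -2, 2], [5, -2, -2]]

Left-multiply by K⁻¹ and right-multiply by A⁻¹: X = K⁻¹SA⁻¹.
K has determinant -5; K⁻¹ = [[4/5, 2, -11/5], [-1/5, 0, -1/5], [4/5, 1, -6/5]].
det A = -4, so A⁻¹ = [[-3/2, -1, 1/2], [-3/4, -1, 3/4], [5/2, 2, -3/2]].
K⁻¹S = [[-14, -6, -9], [-2, -2, -3], [14, 22, 17]].
X = (K⁻¹S)A⁻¹ = [[3, 2, 2], [-3, -2, 2], [5, -2, -2]].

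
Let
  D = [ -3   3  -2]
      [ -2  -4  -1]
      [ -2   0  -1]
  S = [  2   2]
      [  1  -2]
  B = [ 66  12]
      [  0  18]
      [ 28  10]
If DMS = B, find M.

Left-multiply by D⁻¹ and right-multiply by S⁻¹: M = D⁻¹BS⁻¹.
D has determinant 4; D⁻¹ = [[1, 3/4, -11/4], [0, -1/4, 1/4], [-2, -3/2, 9/2]].
det S = -6; the adjugate gives S⁻¹ = [[1/3, 1/3], [1/6, -1/3]].
D⁻¹B = [[-11, -2], [7, -2], [-6, -6]].
M = (D⁻¹B)S⁻¹ = [[-4, -3], [2, 3], [-3, 0]].

M = [[-4, -3], [2, 3], [-3, 0]]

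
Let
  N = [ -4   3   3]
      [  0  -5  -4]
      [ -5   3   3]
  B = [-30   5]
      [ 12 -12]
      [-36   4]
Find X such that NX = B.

X = [[6, 1], [-4, 0], [2, 3]]

Since N multiplies X on the left, X = N⁻¹B.
det N = -3, so N⁻¹ = [[1, 0, -1], [-20/3, -1, 16/3], [25/3, 1, -20/3]].
X = N⁻¹B = [[1, 0, -1], [-20/3, -1, 16/3], [25/3, 1, -20/3]] · [[-30, 5], [12, -12], [-36, 4]] = [[6, 1], [-4, 0], [2, 3]].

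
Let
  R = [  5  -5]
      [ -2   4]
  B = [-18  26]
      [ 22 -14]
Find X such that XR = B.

Right-multiplying both sides by R⁻¹ gives X = BR⁻¹.
det R = 10; the adjugate gives R⁻¹ = [[2/5, 1/2], [1/5, 1/2]].
X = BR⁻¹ = [[-18, 26], [22, -14]] · [[2/5, 1/2], [1/5, 1/2]] = [[-2, 4], [6, 4]].

X = [[-2, 4], [6, 4]]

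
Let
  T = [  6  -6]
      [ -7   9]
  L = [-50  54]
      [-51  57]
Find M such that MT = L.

M = [[-6, 2], [-5, 3]]

Right-multiplying both sides by T⁻¹ gives M = LT⁻¹.
det T = 12, so T⁻¹ = [[3/4, 1/2], [7/12, 1/2]].
M = LT⁻¹ = [[-50, 54], [-51, 57]] · [[3/4, 1/2], [7/12, 1/2]] = [[-6, 2], [-5, 3]].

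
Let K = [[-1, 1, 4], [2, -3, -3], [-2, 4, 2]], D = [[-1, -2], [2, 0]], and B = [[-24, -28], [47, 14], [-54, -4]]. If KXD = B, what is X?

X = [[1, 4], [-1, -5], [4, 1]]

Isolating X: multiply by K⁻¹ from the left and D⁻¹ from the right, so X = K⁻¹BD⁻¹.
det K = 4, so K⁻¹ = [[3/2, 7/2, 9/4], [1/2, 3/2, 5/4], [1/2, 1/2, 1/4]].
det D = 4, so D⁻¹ = [[0, 1/2], [-1/2, -1/4]].
K⁻¹B = [[7, -2], [-9, 2], [-2, -8]].
X = (K⁻¹B)D⁻¹ = [[1, 4], [-1, -5], [4, 1]].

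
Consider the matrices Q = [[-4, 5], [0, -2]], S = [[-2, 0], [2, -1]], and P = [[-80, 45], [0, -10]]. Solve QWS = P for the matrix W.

Left-multiply by Q⁻¹ and right-multiply by S⁻¹: W = Q⁻¹PS⁻¹.
Q has determinant 8; Q⁻¹ = [[-1/4, -5/8], [0, -1/2]].
det S = 2; the adjugate gives S⁻¹ = [[-1/2, 0], [-1, -1]].
Q⁻¹P = [[20, -5], [0, 5]].
W = (Q⁻¹P)S⁻¹ = [[-5, 5], [-5, -5]].

W = [[-5, 5], [-5, -5]]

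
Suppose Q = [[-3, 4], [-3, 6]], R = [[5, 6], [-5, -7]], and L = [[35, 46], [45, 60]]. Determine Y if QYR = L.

Y = Q⁻¹LR⁻¹ (apply Q⁻¹ on the left and R⁻¹ on the right).
det Q = -6; the adjugate gives Q⁻¹ = [[-1, 2/3], [-1/2, 1/2]].
det R = -5; the adjugate gives R⁻¹ = [[7/5, 6/5], [-1, -1]].
Q⁻¹L = [[-5, -6], [5, 7]].
Y = (Q⁻¹L)R⁻¹ = [[-1, 0], [0, -1]].

Y = [[-1, 0], [0, -1]]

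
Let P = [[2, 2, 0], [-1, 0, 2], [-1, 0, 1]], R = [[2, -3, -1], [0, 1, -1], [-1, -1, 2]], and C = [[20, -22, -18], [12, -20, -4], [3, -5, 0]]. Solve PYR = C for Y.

Y = [[4, 4, 2], [1, 0, -2], [5, 1, 1]]

Isolating Y: multiply by P⁻¹ from the left and R⁻¹ from the right, so Y = P⁻¹CR⁻¹.
P has determinant -2; P⁻¹ = [[0, 1, -2], [1/2, -1, 2], [0, 1, -1]].
det R = -2, so R⁻¹ = [[-1/2, -7/2, -2], [-1/2, -3/2, -1], [-1/2, -5/2, -1]].
P⁻¹C = [[6, -10, -4], [4, -1, -5], [9, -15, -4]].
Y = (P⁻¹C)R⁻¹ = [[4, 4, 2], [1, 0, -2], [5, 1, 1]].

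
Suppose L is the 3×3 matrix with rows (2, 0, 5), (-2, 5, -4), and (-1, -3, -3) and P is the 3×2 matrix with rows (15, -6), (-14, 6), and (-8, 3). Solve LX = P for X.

Left-multiplying both sides by L⁻¹ gives X = L⁻¹P.
det L = 1, so L⁻¹ = [[-27, -15, -25], [-2, -1, -2], [11, 6, 10]].
X = L⁻¹P = [[-27, -15, -25], [-2, -1, -2], [11, 6, 10]] · [[15, -6], [-14, 6], [-8, 3]] = [[5, -3], [0, 0], [1, 0]].

X = [[5, -3], [0, 0], [1, 0]]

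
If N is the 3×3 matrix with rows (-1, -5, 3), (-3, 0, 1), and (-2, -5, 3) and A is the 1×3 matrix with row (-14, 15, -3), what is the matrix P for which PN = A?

N is on the right of P, so right-multiply by N⁻¹: P = AN⁻¹.
det N = 5; the adjugate gives N⁻¹ = [[1, 0, -1], [7/5, 3/5, -8/5], [3, 1, -3]].
P = AN⁻¹ = [[-14, 15, -3]] · [[1, 0, -1], [7/5, 3/5, -8/5], [3, 1, -3]] = [[-2, 6, -1]].

P = [[-2, 6, -1]]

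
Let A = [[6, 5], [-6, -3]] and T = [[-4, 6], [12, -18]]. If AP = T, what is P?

P = [[-4, 6], [4, -6]]

A is on the left of P, so left-multiply by A⁻¹: P = A⁻¹T.
det A = 12; the adjugate gives A⁻¹ = [[-1/4, -5/12], [1/2, 1/2]].
P = A⁻¹T = [[-1/4, -5/12], [1/2, 1/2]] · [[-4, 6], [12, -18]] = [[-4, 6], [4, -6]].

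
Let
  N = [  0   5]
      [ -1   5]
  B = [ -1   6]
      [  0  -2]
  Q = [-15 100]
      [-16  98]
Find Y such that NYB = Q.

Y = N⁻¹QB⁻¹ (apply N⁻¹ on the left and B⁻¹ on the right).
N has determinant 5; N⁻¹ = [[1, -1], [1/5, 0]].
B has determinant 2; B⁻¹ = [[-1, -3], [0, -1/2]].
N⁻¹Q = [[1, 2], [-3, 20]].
Y = (N⁻¹Q)B⁻¹ = [[-1, -4], [3, -1]].

Y = [[-1, -4], [3, -1]]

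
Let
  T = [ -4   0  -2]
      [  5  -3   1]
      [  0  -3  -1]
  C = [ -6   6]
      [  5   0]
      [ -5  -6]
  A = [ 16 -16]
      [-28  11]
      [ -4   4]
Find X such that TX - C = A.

X = [[-4, 3], [2, 1], [3, -1]]

TX = A + C = [[10, -10], [-23, 11], [-9, -2]].
T is on the left of X, so left-multiply by T⁻¹: X = T⁻¹(A + C).
det T = 6; the adjugate gives T⁻¹ = [[1, 1, -1], [5/6, 2/3, -1], [-5/2, -2, 2]].
X = T⁻¹(A + C) = [[-4, 3], [2, 1], [3, -1]].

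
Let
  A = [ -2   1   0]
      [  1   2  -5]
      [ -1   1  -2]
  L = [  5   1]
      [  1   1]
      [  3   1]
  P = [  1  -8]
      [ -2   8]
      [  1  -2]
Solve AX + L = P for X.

X = [[0, 4], [-4, -1], [-1, -1]]

AX = P − L = [[-4, -9], [-3, 7], [-2, -3]].
A is on the left of X, so left-multiply by A⁻¹: X = A⁻¹(P − L).
det A = 5, so A⁻¹ = [[1/5, 2/5, -1], [7/5, 4/5, -2], [3/5, 1/5, -1]].
X = A⁻¹(P − L) = [[0, 4], [-4, -1], [-1, -1]].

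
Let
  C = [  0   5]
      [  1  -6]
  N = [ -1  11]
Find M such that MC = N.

Since C sits to the right of M, M = NC⁻¹.
C has determinant -5; C⁻¹ = [[6/5, 1], [1/5, 0]].
M = NC⁻¹ = [[-1, 11]] · [[6/5, 1], [1/5, 0]] = [[1, -1]].

M = [[1, -1]]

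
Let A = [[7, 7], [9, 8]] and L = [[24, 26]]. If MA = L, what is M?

Right-multiplying both sides by A⁻¹ gives M = LA⁻¹.
det A = -7, so A⁻¹ = [[-8/7, 1], [9/7, -1]].
M = LA⁻¹ = [[24, 26]] · [[-8/7, 1], [9/7, -1]] = [[6, -2]].

M = [[6, -2]]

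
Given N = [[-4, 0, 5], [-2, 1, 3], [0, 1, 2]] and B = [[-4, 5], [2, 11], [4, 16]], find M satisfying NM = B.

M = [[1, 5], [4, 6], [0, 5]]

Left-multiplying both sides by N⁻¹ gives M = N⁻¹B.
N has determinant -6; N⁻¹ = [[1/6, -5/6, 5/6], [-2/3, 4/3, -1/3], [1/3, -2/3, 2/3]].
M = N⁻¹B = [[1/6, -5/6, 5/6], [-2/3, 4/3, -1/3], [1/3, -2/3, 2/3]] · [[-4, 5], [2, 11], [4, 16]] = [[1, 5], [4, 6], [0, 5]].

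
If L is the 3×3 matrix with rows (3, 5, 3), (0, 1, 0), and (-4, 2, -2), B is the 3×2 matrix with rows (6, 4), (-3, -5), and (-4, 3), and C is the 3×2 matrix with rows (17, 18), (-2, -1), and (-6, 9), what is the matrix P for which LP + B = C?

P = [[0, 3], [1, 4], [2, -5]]

LP = C − B = [[11, 14], [1, 4], [-2, 6]].
Left-multiplying both sides by L⁻¹ gives P = L⁻¹(C − B).
L has determinant 6; L⁻¹ = [[-1/3, 8/3, -1/2], [0, 1, 0], [2/3, -13/3, 1/2]].
P = L⁻¹(C − B) = [[0, 3], [1, 4], [2, -5]].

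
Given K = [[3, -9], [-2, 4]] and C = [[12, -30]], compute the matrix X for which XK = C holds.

Since K sits to the right of X, X = CK⁻¹.
det K = -6, so K⁻¹ = [[-2/3, -3/2], [-1/3, -1/2]].
X = CK⁻¹ = [[12, -30]] · [[-2/3, -3/2], [-1/3, -1/2]] = [[2, -3]].

X = [[2, -3]]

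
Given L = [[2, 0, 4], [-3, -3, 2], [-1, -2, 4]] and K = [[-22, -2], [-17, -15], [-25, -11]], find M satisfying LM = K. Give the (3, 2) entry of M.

Since L multiplies M on the left, M = L⁻¹K.
L has determinant -4; L⁻¹ = [[2, 2, -3], [-5/2, -3, 4], [-3/4, -1, 3/2]].
M = L⁻¹K = [[2, 2, -3], [-5/2, -3, 4], [-3/4, -1, 3/2]] · [[-22, -2], [-17, -15], [-25, -11]] = [[-3, -1], [6, 6], [-4, 0]].

0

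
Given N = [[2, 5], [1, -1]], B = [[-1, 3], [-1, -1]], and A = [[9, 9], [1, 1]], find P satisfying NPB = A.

Isolating P: multiply by N⁻¹ from the left and B⁻¹ from the right, so P = N⁻¹AB⁻¹.
det N = -7; the adjugate gives N⁻¹ = [[1/7, 5/7], [1/7, -2/7]].
det B = 4, so B⁻¹ = [[-1/4, -3/4], [1/4, -1/4]].
N⁻¹A = [[2, 2], [1, 1]].
P = (N⁻¹A)B⁻¹ = [[0, -2], [0, -1]].

P = [[0, -2], [0, -1]]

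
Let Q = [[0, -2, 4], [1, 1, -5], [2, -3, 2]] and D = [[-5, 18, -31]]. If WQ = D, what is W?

W = [[1, 5, -5]]

Right-multiplying both sides by Q⁻¹ gives W = DQ⁻¹.
det Q = 4; the adjugate gives Q⁻¹ = [[-13/4, -2, 3/2], [-3, -2, 1], [-5/4, -1, 1/2]].
W = DQ⁻¹ = [[-5, 18, -31]] · [[-13/4, -2, 3/2], [-3, -2, 1], [-5/4, -1, 1/2]] = [[1, 5, -5]].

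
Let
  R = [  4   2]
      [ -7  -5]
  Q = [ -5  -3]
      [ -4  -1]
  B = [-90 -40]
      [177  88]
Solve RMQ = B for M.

M = [[0, 4], [5, -3]]

M = R⁻¹BQ⁻¹ (apply R⁻¹ on the left and Q⁻¹ on the right).
R has determinant -6; R⁻¹ = [[5/6, 1/3], [-7/6, -2/3]].
det Q = -7, so Q⁻¹ = [[1/7, -3/7], [-4/7, 5/7]].
R⁻¹B = [[-16, -4], [-13, -12]].
M = (R⁻¹B)Q⁻¹ = [[0, 4], [5, -3]].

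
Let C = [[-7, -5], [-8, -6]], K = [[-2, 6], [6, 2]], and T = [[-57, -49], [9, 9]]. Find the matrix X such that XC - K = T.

X = [[5, 3], [-1, -1]]

XC = T + K = [[-59, -43], [15, 11]].
C is on the right of X, so right-multiply by C⁻¹: X = (T + K)C⁻¹.
C has determinant 2; C⁻¹ = [[-3, 5/2], [4, -7/2]].
X = (T + K)C⁻¹ = [[5, 3], [-1, -1]].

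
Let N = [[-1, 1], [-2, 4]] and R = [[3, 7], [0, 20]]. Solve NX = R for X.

X = [[-6, -4], [-3, 3]]

Since N multiplies X on the left, X = N⁻¹R.
N has determinant -2; N⁻¹ = [[-2, 1/2], [-1, 1/2]].
X = N⁻¹R = [[-2, 1/2], [-1, 1/2]] · [[3, 7], [0, 20]] = [[-6, -4], [-3, 3]].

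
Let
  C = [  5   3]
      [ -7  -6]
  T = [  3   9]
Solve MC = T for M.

M = [[-5, -4]]

Since C sits to the right of M, M = TC⁻¹.
det C = -9; the adjugate gives C⁻¹ = [[2/3, 1/3], [-7/9, -5/9]].
M = TC⁻¹ = [[3, 9]] · [[2/3, 1/3], [-7/9, -5/9]] = [[-5, -4]].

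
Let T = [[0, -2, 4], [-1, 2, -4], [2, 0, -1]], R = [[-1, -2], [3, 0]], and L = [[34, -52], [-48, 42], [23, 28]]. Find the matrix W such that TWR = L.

W = [[-5, 3], [-5, -4], [4, 3]]

W = T⁻¹LR⁻¹ (apply T⁻¹ on the left and R⁻¹ on the right).
T has determinant 2; T⁻¹ = [[-1, -1, 0], [-9/2, -4, -2], [-2, -2, -1]].
det R = 6, so R⁻¹ = [[0, 1/3], [-1/2, -1/6]].
T⁻¹L = [[14, 10], [-7, 10], [5, -8]].
W = (T⁻¹L)R⁻¹ = [[-5, 3], [-5, -4], [4, 3]].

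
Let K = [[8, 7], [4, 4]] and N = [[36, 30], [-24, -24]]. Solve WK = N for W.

K is on the right of W, so right-multiply by K⁻¹: W = NK⁻¹.
det K = 4, so K⁻¹ = [[1, -7/4], [-1, 2]].
W = NK⁻¹ = [[36, 30], [-24, -24]] · [[1, -7/4], [-1, 2]] = [[6, -3], [0, -6]].

W = [[6, -3], [0, -6]]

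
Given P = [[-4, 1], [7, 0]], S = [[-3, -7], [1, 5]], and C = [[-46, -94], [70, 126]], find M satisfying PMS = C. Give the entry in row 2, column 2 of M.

-3

M = P⁻¹CS⁻¹ (apply P⁻¹ on the left and S⁻¹ on the right).
det P = -7, so P⁻¹ = [[0, 1/7], [1, 4/7]].
S has determinant -8; S⁻¹ = [[-5/8, -7/8], [1/8, 3/8]].
P⁻¹C = [[10, 18], [-6, -22]].
M = (P⁻¹C)S⁻¹ = [[-4, -2], [1, -3]].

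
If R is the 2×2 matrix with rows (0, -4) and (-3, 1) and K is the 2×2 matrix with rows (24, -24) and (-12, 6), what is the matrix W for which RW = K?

Since R multiplies W on the left, W = R⁻¹K.
det R = -12; the adjugate gives R⁻¹ = [[-1/12, -1/3], [-1/4, 0]].
W = R⁻¹K = [[-1/12, -1/3], [-1/4, 0]] · [[24, -24], [-12, 6]] = [[2, 0], [-6, 6]].

W = [[2, 0], [-6, 6]]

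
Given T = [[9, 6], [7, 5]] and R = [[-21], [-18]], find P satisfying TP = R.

Since T multiplies P on the left, P = T⁻¹R.
T has determinant 3; T⁻¹ = [[5/3, -2], [-7/3, 3]].
P = T⁻¹R = [[5/3, -2], [-7/3, 3]] · [[-21], [-18]] = [[1], [-5]].

P = [[1], [-5]]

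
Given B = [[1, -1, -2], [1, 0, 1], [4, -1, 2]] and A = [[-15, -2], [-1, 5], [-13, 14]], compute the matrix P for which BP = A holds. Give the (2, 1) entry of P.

-1

B is on the left of P, so left-multiply by B⁻¹: P = B⁻¹A.
det B = 1, so B⁻¹ = [[1, 4, -1], [2, 10, -3], [-1, -3, 1]].
P = B⁻¹A = [[1, 4, -1], [2, 10, -3], [-1, -3, 1]] · [[-15, -2], [-1, 5], [-13, 14]] = [[-6, 4], [-1, 4], [5, 1]].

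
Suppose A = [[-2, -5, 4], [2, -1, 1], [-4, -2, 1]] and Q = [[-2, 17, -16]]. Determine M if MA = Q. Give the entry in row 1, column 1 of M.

Since A sits to the right of M, M = QA⁻¹.
det A = -4; the adjugate gives A⁻¹ = [[-1/4, 3/4, 1/4], [3/2, -7/2, -5/2], [2, -4, -3]].
M = QA⁻¹ = [[-2, 17, -16]] · [[-1/4, 3/4, 1/4], [3/2, -7/2, -5/2], [2, -4, -3]] = [[-6, 3, 5]].

-6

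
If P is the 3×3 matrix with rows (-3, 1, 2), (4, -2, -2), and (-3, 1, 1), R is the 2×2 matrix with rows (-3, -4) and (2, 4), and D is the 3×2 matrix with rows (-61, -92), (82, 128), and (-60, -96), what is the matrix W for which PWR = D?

W = P⁻¹DR⁻¹ (apply P⁻¹ on the left and R⁻¹ on the right).
det P = -2; the adjugate gives P⁻¹ = [[0, -1/2, -1], [-1, -3/2, -1], [1, 0, -1]].
det R = -4, so R⁻¹ = [[-1, -1], [1/2, 3/4]].
P⁻¹D = [[19, 32], [-2, -4], [-1, 4]].
W = (P⁻¹D)R⁻¹ = [[-3, 5], [0, -1], [3, 4]].

W = [[-3, 5], [0, -1], [3, 4]]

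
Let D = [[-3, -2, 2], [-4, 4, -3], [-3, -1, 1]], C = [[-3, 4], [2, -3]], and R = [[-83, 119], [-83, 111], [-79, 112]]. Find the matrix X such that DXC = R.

Isolating X: multiply by D⁻¹ from the left and C⁻¹ from the right, so X = D⁻¹RC⁻¹.
det D = 3, so D⁻¹ = [[1/3, 0, -2/3], [13/3, 1, -17/3], [16/3, 1, -20/3]].
det C = 1; the adjugate gives C⁻¹ = [[-3, -4], [-2, -3]].
D⁻¹R = [[25, -35], [5, -8], [1, -1]].
X = (D⁻¹R)C⁻¹ = [[-5, 5], [1, 4], [-1, -1]].

X = [[-5, 5], [1, 4], [-1, -1]]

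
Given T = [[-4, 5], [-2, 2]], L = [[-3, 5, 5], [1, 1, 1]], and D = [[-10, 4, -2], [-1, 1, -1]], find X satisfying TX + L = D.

X = [[-2, -1, -2], [-3, -1, -3]]

TX = D − L = [[-7, -1, -7], [-2, 0, -2]].
Since T multiplies X on the left, X = T⁻¹(D − L).
det T = 2; the adjugate gives T⁻¹ = [[1, -5/2], [1, -2]].
X = T⁻¹(D − L) = [[-2, -1, -2], [-3, -1, -3]].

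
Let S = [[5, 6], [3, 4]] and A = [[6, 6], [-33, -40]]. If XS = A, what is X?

X = [[3, -3], [-6, -1]]

S is on the right of X, so right-multiply by S⁻¹: X = AS⁻¹.
det S = 2; the adjugate gives S⁻¹ = [[2, -3], [-3/2, 5/2]].
X = AS⁻¹ = [[6, 6], [-33, -40]] · [[2, -3], [-3/2, 5/2]] = [[3, -3], [-6, -1]].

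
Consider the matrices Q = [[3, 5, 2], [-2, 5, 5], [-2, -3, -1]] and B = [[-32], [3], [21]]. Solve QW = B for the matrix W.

W = [[-4], [-6], [5]]

Since Q multiplies W on the left, W = Q⁻¹B.
det Q = 2; the adjugate gives Q⁻¹ = [[5, -1/2, 15/2], [-6, 1/2, -19/2], [8, -1/2, 25/2]].
W = Q⁻¹B = [[5, -1/2, 15/2], [-6, 1/2, -19/2], [8, -1/2, 25/2]] · [[-32], [3], [21]] = [[-4], [-6], [5]].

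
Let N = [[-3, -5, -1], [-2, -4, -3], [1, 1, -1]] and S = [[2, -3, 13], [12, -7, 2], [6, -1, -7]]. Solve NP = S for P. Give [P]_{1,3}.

1

Since N multiplies P on the left, P = N⁻¹S.
N has determinant 2; N⁻¹ = [[7/2, -3, 11/2], [-5/2, 2, -7/2], [1, -1, 1]].
P = N⁻¹S = [[7/2, -3, 11/2], [-5/2, 2, -7/2], [1, -1, 1]] · [[2, -3, 13], [12, -7, 2], [6, -1, -7]] = [[4, 5, 1], [-2, -3, -4], [-4, 3, 4]].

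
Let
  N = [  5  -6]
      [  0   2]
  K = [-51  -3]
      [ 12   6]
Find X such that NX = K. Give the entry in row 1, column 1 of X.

-3

N is on the left of X, so left-multiply by N⁻¹: X = N⁻¹K.
N has determinant 10; N⁻¹ = [[1/5, 3/5], [0, 1/2]].
X = N⁻¹K = [[1/5, 3/5], [0, 1/2]] · [[-51, -3], [12, 6]] = [[-3, 3], [6, 3]].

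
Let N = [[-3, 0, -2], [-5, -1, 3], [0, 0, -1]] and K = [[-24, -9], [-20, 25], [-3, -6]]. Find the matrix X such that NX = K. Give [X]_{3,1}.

3

Left-multiplying both sides by N⁻¹ gives X = N⁻¹K.
N has determinant -3; N⁻¹ = [[-1/3, 0, 2/3], [5/3, -1, -19/3], [0, 0, -1]].
X = N⁻¹K = [[-1/3, 0, 2/3], [5/3, -1, -19/3], [0, 0, -1]] · [[-24, -9], [-20, 25], [-3, -6]] = [[6, -1], [-1, -2], [3, 6]].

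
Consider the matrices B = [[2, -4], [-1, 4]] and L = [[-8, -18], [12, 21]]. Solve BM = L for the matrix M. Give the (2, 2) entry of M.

Left-multiplying both sides by B⁻¹ gives M = B⁻¹L.
B has determinant 4; B⁻¹ = [[1, 1], [1/4, 1/2]].
M = B⁻¹L = [[1, 1], [1/4, 1/2]] · [[-8, -18], [12, 21]] = [[4, 3], [4, 6]].

6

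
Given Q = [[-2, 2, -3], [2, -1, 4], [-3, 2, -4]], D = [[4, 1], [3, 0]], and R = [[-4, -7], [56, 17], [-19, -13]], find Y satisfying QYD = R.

Y = [[1, -5], [5, 2], [5, 2]]

Isolating Y: multiply by Q⁻¹ from the left and D⁻¹ from the right, so Y = Q⁻¹RD⁻¹.
det Q = -3, so Q⁻¹ = [[4/3, -2/3, -5/3], [4/3, 1/3, -2/3], [-1/3, 2/3, 2/3]].
det D = -3, so D⁻¹ = [[0, 1/3], [1, -4/3]].
Q⁻¹R = [[-11, 1], [26, 5], [26, 5]].
Y = (Q⁻¹R)D⁻¹ = [[1, -5], [5, 2], [5, 2]].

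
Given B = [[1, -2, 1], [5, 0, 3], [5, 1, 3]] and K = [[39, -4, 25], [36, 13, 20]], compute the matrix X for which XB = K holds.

B is on the right of X, so right-multiply by B⁻¹: X = KB⁻¹.
B has determinant 2; B⁻¹ = [[-3/2, 7/2, -3], [0, -1, 1], [5/2, -11/2, 5]].
X = KB⁻¹ = [[39, -4, 25], [36, 13, 20]] · [[-3/2, 7/2, -3], [0, -1, 1], [5/2, -11/2, 5]] = [[4, 3, 4], [-4, 3, 5]].

X = [[4, 3, 4], [-4, 3, 5]]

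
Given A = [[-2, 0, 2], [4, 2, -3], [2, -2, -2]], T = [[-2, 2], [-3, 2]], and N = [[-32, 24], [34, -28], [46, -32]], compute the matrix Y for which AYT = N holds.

Y = A⁻¹NT⁻¹ (apply A⁻¹ on the left and T⁻¹ on the right).
det A = -4, so A⁻¹ = [[5/2, 1, 1], [-1/2, 0, -1/2], [3, 1, 1]].
det T = 2; the adjugate gives T⁻¹ = [[1, -1], [3/2, -1]].
A⁻¹N = [[0, 0], [-7, 4], [-16, 12]].
Y = (A⁻¹N)T⁻¹ = [[0, 0], [-1, 3], [2, 4]].

Y = [[0, 0], [-1, 3], [2, 4]]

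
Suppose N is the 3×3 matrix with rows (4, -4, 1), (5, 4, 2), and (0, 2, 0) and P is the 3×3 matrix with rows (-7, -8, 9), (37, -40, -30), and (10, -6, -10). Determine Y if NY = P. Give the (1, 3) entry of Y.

Left-multiplying both sides by N⁻¹ gives Y = N⁻¹P.
det N = -6, so N⁻¹ = [[2/3, -1/3, 2], [0, 0, 1/2], [-5/3, 4/3, -6]].
Y = N⁻¹P = [[2/3, -1/3, 2], [0, 0, 1/2], [-5/3, 4/3, -6]] · [[-7, -8, 9], [37, -40, -30], [10, -6, -10]] = [[3, -4, -4], [5, -3, -5], [1, -4, 5]].

-4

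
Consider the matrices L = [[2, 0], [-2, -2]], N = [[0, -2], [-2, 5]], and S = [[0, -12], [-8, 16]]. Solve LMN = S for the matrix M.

Isolating M: multiply by L⁻¹ from the left and N⁻¹ from the right, so M = L⁻¹SN⁻¹.
det L = -4; the adjugate gives L⁻¹ = [[1/2, 0], [-1/2, -1/2]].
N has determinant -4; N⁻¹ = [[-5/4, -1/2], [-1/2, 0]].
L⁻¹S = [[0, -6], [4, -2]].
M = (L⁻¹S)N⁻¹ = [[3, 0], [-4, -2]].

M = [[3, 0], [-4, -2]]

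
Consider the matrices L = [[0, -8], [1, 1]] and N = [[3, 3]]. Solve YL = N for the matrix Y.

L is on the right of Y, so right-multiply by L⁻¹: Y = NL⁻¹.
L has determinant 8; L⁻¹ = [[1/8, 1], [-1/8, 0]].
Y = NL⁻¹ = [[3, 3]] · [[1/8, 1], [-1/8, 0]] = [[0, 3]].

Y = [[0, 3]]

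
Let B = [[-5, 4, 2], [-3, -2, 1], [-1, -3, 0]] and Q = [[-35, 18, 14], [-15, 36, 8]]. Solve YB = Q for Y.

B is on the right of Y, so right-multiply by B⁻¹: Y = QB⁻¹.
det B = -5, so B⁻¹ = [[-3/5, 6/5, -8/5], [1/5, -2/5, 1/5], [-7/5, 19/5, -22/5]].
Y = QB⁻¹ = [[-35, 18, 14], [-15, 36, 8]] · [[-3/5, 6/5, -8/5], [1/5, -2/5, 1/5], [-7/5, 19/5, -22/5]] = [[5, 4, -2], [5, -2, -4]].

Y = [[5, 4, -2], [5, -2, -4]]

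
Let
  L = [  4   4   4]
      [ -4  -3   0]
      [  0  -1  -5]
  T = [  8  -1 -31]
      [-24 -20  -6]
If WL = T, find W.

W = [[-4, -6, 3], [-4, 2, -2]]

Since L sits to the right of W, W = TL⁻¹.
det L = -4; the adjugate gives L⁻¹ = [[-15/4, -4, -3], [5, 5, 4], [-1, -1, -1]].
W = TL⁻¹ = [[8, -1, -31], [-24, -20, -6]] · [[-15/4, -4, -3], [5, 5, 4], [-1, -1, -1]] = [[-4, -6, 3], [-4, 2, -2]].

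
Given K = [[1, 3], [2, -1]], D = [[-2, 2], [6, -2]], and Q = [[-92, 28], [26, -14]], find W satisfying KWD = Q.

W = [[-2, -1], [0, -5]]

Left-multiply by K⁻¹ and right-multiply by D⁻¹: W = K⁻¹QD⁻¹.
K has determinant -7; K⁻¹ = [[1/7, 3/7], [2/7, -1/7]].
D has determinant -8; D⁻¹ = [[1/4, 1/4], [3/4, 1/4]].
K⁻¹Q = [[-2, -2], [-30, 10]].
W = (K⁻¹Q)D⁻¹ = [[-2, -1], [0, -5]].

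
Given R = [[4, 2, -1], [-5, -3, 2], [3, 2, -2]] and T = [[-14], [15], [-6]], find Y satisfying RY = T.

Y = [[-4], [-1], [-4]]

Since R multiplies Y on the left, Y = R⁻¹T.
det R = 1; the adjugate gives R⁻¹ = [[2, 2, 1], [-4, -5, -3], [-1, -2, -2]].
Y = R⁻¹T = [[2, 2, 1], [-4, -5, -3], [-1, -2, -2]] · [[-14], [15], [-6]] = [[-4], [-1], [-4]].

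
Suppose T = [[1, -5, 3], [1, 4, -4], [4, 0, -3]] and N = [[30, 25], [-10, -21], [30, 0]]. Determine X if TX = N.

X = [[6, 3], [-6, -2], [-2, 4]]

T is on the left of X, so left-multiply by T⁻¹: X = T⁻¹N.
T has determinant 5; T⁻¹ = [[-12/5, -3, 8/5], [-13/5, -3, 7/5], [-16/5, -4, 9/5]].
X = T⁻¹N = [[-12/5, -3, 8/5], [-13/5, -3, 7/5], [-16/5, -4, 9/5]] · [[30, 25], [-10, -21], [30, 0]] = [[6, 3], [-6, -2], [-2, 4]].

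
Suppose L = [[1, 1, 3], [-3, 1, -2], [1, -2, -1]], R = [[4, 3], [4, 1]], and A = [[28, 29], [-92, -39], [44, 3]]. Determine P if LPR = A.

P = [[1, 4], [1, -5], [3, -1]]

Isolating P: multiply by L⁻¹ from the left and R⁻¹ from the right, so P = L⁻¹AR⁻¹.
L has determinant 5; L⁻¹ = [[-1, -1, -1], [-1, -4/5, -7/5], [1, 3/5, 4/5]].
det R = -8; the adjugate gives R⁻¹ = [[-1/8, 3/8], [1/2, -1/2]].
L⁻¹A = [[20, 7], [-16, -2], [8, 8]].
P = (L⁻¹A)R⁻¹ = [[1, 4], [1, -5], [3, -1]].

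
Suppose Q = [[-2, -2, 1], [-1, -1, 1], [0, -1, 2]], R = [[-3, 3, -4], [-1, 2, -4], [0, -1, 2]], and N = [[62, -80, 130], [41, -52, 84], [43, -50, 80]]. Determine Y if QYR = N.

Isolating Y: multiply by Q⁻¹ from the left and R⁻¹ from the right, so Y = Q⁻¹NR⁻¹.
det Q = -1; the adjugate gives Q⁻¹ = [[1, -3, 1], [-2, 4, -1], [-1, 2, 0]].
R has determinant 2; R⁻¹ = [[0, -1, -2], [1, -3, -4], [1/2, -3/2, -3/2]].
Q⁻¹N = [[-18, 26, -42], [-3, 2, -4], [20, -24, 38]].
Y = (Q⁻¹N)R⁻¹ = [[5, 3, -5], [0, 3, 4], [-5, -5, -1]].

Y = [[5, 3, -5], [0, 3, 4], [-5, -5, -1]]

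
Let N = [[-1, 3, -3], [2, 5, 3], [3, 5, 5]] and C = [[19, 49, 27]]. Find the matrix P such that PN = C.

P = [[3, 2, 6]]

Right-multiplying both sides by N⁻¹ gives P = CN⁻¹.
N has determinant 2; N⁻¹ = [[5, -15, 12], [-1/2, 2, -3/2], [-5/2, 7, -11/2]].
P = CN⁻¹ = [[19, 49, 27]] · [[5, -15, 12], [-1/2, 2, -3/2], [-5/2, 7, -11/2]] = [[3, 2, 6]].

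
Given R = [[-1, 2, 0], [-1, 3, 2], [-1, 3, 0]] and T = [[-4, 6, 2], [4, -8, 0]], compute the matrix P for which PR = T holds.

P = [[6, 1, -3], [-4, 0, 0]]

Right-multiplying both sides by R⁻¹ gives P = TR⁻¹.
det R = 2, so R⁻¹ = [[-3, 0, 2], [-1, 0, 1], [0, 1/2, -1/2]].
P = TR⁻¹ = [[-4, 6, 2], [4, -8, 0]] · [[-3, 0, 2], [-1, 0, 1], [0, 1/2, -1/2]] = [[6, 1, -3], [-4, 0, 0]].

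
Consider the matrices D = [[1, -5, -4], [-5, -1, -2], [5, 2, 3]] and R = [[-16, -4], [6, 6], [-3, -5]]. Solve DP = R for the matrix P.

Since D multiplies P on the left, P = D⁻¹R.
D has determinant -4; D⁻¹ = [[-1/4, -7/4, -3/2], [-5/4, -23/4, -11/2], [5/4, 27/4, 13/2]].
P = D⁻¹R = [[-1/4, -7/4, -3/2], [-5/4, -23/4, -11/2], [5/4, 27/4, 13/2]] · [[-16, -4], [6, 6], [-3, -5]] = [[-2, -2], [2, -2], [1, 3]].

P = [[-2, -2], [2, -2], [1, 3]]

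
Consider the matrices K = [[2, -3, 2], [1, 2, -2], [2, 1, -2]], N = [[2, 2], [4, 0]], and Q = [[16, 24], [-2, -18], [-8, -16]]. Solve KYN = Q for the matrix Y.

Isolating Y: multiply by K⁻¹ from the left and N⁻¹ from the right, so Y = K⁻¹QN⁻¹.
det K = -4, so K⁻¹ = [[1/2, 1, -1/2], [1/2, 2, -3/2], [3/4, 2, -7/4]].
det N = -8; the adjugate gives N⁻¹ = [[0, 1/4], [1/2, -1/4]].
K⁻¹Q = [[10, 2], [16, 0], [22, 10]].
Y = (K⁻¹Q)N⁻¹ = [[1, 2], [0, 4], [5, 3]].

Y = [[1, 2], [0, 4], [5, 3]]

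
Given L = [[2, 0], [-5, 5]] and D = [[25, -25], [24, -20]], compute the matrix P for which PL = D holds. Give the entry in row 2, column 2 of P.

Since L sits to the right of P, P = DL⁻¹.
det L = 10, so L⁻¹ = [[1/2, 0], [1/2, 1/5]].
P = DL⁻¹ = [[25, -25], [24, -20]] · [[1/2, 0], [1/2, 1/5]] = [[0, -5], [2, -4]].

-4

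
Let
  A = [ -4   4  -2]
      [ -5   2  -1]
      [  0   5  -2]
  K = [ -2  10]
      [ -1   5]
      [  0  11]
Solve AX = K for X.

X = [[0, 0], [2, 1], [5, -3]]

A is on the left of X, so left-multiply by A⁻¹: X = A⁻¹K.
A has determinant 6; A⁻¹ = [[1/6, -1/3, 0], [-5/3, 4/3, 1], [-25/6, 10/3, 2]].
X = A⁻¹K = [[1/6, -1/3, 0], [-5/3, 4/3, 1], [-25/6, 10/3, 2]] · [[-2, 10], [-1, 5], [0, 11]] = [[0, 0], [2, 1], [5, -3]].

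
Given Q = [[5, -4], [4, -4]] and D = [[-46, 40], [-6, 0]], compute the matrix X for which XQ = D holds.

Q is on the right of X, so right-multiply by Q⁻¹: X = DQ⁻¹.
Q has determinant -4; Q⁻¹ = [[1, -1], [1, -5/4]].
X = DQ⁻¹ = [[-46, 40], [-6, 0]] · [[1, -1], [1, -5/4]] = [[-6, -4], [-6, 6]].

X = [[-6, -4], [-6, 6]]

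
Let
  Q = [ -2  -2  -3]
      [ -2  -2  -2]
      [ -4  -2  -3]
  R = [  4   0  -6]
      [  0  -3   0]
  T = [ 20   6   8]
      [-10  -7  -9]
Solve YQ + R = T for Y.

YQ = T − R = [[16, 6, 14], [-10, -4, -9]].
Since Q sits to the right of Y, Y = (T − R)Q⁻¹.
det Q = 4, so Q⁻¹ = [[1/2, 0, -1/2], [1/2, -3/2, 1/2], [-1, 1, 0]].
Y = (T − R)Q⁻¹ = [[-3, 5, -5], [2, -3, 3]].

Y = [[-3, 5, -5], [2, -3, 3]]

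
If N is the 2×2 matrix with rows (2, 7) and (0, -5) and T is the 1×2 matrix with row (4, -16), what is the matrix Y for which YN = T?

N is on the right of Y, so right-multiply by N⁻¹: Y = TN⁻¹.
det N = -10; the adjugate gives N⁻¹ = [[1/2, 7/10], [0, -1/5]].
Y = TN⁻¹ = [[4, -16]] · [[1/2, 7/10], [0, -1/5]] = [[2, 6]].

Y = [[2, 6]]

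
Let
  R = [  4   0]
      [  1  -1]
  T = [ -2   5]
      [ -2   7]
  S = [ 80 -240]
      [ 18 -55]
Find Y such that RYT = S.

Isolating Y: multiply by R⁻¹ from the left and T⁻¹ from the right, so Y = R⁻¹ST⁻¹.
det R = -4; the adjugate gives R⁻¹ = [[1/4, 0], [1/4, -1]].
det T = -4; the adjugate gives T⁻¹ = [[-7/4, 5/4], [-1/2, 1/2]].
R⁻¹S = [[20, -60], [2, -5]].
Y = (R⁻¹S)T⁻¹ = [[-5, -5], [-1, 0]].

Y = [[-5, -5], [-1, 0]]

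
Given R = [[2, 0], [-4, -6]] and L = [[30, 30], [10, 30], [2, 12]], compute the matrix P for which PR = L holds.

P = [[5, -5], [-5, -5], [-3, -2]]

Right-multiplying both sides by R⁻¹ gives P = LR⁻¹.
det R = -12; the adjugate gives R⁻¹ = [[1/2, 0], [-1/3, -1/6]].
P = LR⁻¹ = [[30, 30], [10, 30], [2, 12]] · [[1/2, 0], [-1/3, -1/6]] = [[5, -5], [-5, -5], [-3, -2]].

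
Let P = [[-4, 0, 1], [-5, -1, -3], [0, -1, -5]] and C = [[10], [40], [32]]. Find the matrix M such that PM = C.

M = [[-4], [-2], [-6]]

Left-multiplying both sides by P⁻¹ gives M = P⁻¹C.
det P = -3, so P⁻¹ = [[-2/3, 1/3, -1/3], [25/3, -20/3, 17/3], [-5/3, 4/3, -4/3]].
M = P⁻¹C = [[-2/3, 1/3, -1/3], [25/3, -20/3, 17/3], [-5/3, 4/3, -4/3]] · [[10], [40], [32]] = [[-4], [-2], [-6]].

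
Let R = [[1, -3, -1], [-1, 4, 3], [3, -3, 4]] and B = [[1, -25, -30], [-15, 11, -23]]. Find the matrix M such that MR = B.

M = [[6, -4, -3], [5, 2, -6]]

Right-multiplying both sides by R⁻¹ gives M = BR⁻¹.
R has determinant -5; R⁻¹ = [[-5, -3, 1], [-13/5, -7/5, 2/5], [9/5, 6/5, -1/5]].
M = BR⁻¹ = [[1, -25, -30], [-15, 11, -23]] · [[-5, -3, 1], [-13/5, -7/5, 2/5], [9/5, 6/5, -1/5]] = [[6, -4, -3], [5, 2, -6]].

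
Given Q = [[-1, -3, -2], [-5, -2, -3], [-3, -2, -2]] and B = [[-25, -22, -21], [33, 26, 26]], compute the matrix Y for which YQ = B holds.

Y = [[4, 3, 2], [-4, -4, -3]]

Right-multiplying both sides by Q⁻¹ gives Y = BQ⁻¹.
det Q = -3, so Q⁻¹ = [[2/3, 2/3, -5/3], [1/3, 4/3, -7/3], [-4/3, -7/3, 13/3]].
Y = BQ⁻¹ = [[-25, -22, -21], [33, 26, 26]] · [[2/3, 2/3, -5/3], [1/3, 4/3, -7/3], [-4/3, -7/3, 13/3]] = [[4, 3, 2], [-4, -4, -3]].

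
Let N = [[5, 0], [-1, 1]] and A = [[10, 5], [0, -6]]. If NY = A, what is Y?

Y = [[2, 1], [2, -5]]

Left-multiplying both sides by N⁻¹ gives Y = N⁻¹A.
det N = 5; the adjugate gives N⁻¹ = [[1/5, 0], [1/5, 1]].
Y = N⁻¹A = [[1/5, 0], [1/5, 1]] · [[10, 5], [0, -6]] = [[2, 1], [2, -5]].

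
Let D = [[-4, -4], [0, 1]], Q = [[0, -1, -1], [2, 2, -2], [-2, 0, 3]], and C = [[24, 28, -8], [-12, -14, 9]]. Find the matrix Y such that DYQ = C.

Y = [[3, 5, 2], [4, -5, 1]]

Isolating Y: multiply by D⁻¹ from the left and Q⁻¹ from the right, so Y = D⁻¹CQ⁻¹.
det D = -4; the adjugate gives D⁻¹ = [[-1/4, -1], [0, 1]].
Q has determinant -2; Q⁻¹ = [[-3, -3/2, -2], [1, 1, 1], [-2, -1, -1]].
D⁻¹C = [[6, 7, -7], [-12, -14, 9]].
Y = (D⁻¹C)Q⁻¹ = [[3, 5, 2], [4, -5, 1]].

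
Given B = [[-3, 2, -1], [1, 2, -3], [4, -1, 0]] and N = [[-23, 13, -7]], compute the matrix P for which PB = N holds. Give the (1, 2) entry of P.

Since B sits to the right of P, P = NB⁻¹.
det B = -6, so B⁻¹ = [[1/2, -1/6, 2/3], [2, -2/3, 5/3], [3/2, -5/6, 4/3]].
P = NB⁻¹ = [[-23, 13, -7]] · [[1/2, -1/6, 2/3], [2, -2/3, 5/3], [3/2, -5/6, 4/3]] = [[4, 1, -3]].

1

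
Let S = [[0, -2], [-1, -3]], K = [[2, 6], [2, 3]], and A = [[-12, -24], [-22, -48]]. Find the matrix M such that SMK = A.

M = [[2, 0], [1, 2]]

Left-multiply by S⁻¹ and right-multiply by K⁻¹: M = S⁻¹AK⁻¹.
det S = -2, so S⁻¹ = [[3/2, -1], [-1/2, 0]].
K has determinant -6; K⁻¹ = [[-1/2, 1], [1/3, -1/3]].
S⁻¹A = [[4, 12], [6, 12]].
M = (S⁻¹A)K⁻¹ = [[2, 0], [1, 2]].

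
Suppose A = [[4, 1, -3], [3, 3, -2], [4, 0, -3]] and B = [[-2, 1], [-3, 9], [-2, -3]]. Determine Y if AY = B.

Since A multiplies Y on the left, Y = A⁻¹B.
det A = 1, so A⁻¹ = [[-9, 3, 7], [1, 0, -1], [-12, 4, 9]].
Y = A⁻¹B = [[-9, 3, 7], [1, 0, -1], [-12, 4, 9]] · [[-2, 1], [-3, 9], [-2, -3]] = [[-5, -3], [0, 4], [-6, -3]].

Y = [[-5, -3], [0, 4], [-6, -3]]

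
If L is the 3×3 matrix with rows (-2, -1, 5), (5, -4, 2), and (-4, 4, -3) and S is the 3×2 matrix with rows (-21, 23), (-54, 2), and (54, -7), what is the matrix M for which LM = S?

M = [[-6, 0], [3, 2], [-6, 5]]

Since L multiplies M on the left, M = L⁻¹S.
det L = 5; the adjugate gives L⁻¹ = [[4/5, 17/5, 18/5], [7/5, 26/5, 29/5], [4/5, 12/5, 13/5]].
M = L⁻¹S = [[4/5, 17/5, 18/5], [7/5, 26/5, 29/5], [4/5, 12/5, 13/5]] · [[-21, 23], [-54, 2], [54, -7]] = [[-6, 0], [3, 2], [-6, 5]].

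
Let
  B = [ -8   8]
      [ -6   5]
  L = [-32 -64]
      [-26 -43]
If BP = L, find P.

Since B multiplies P on the left, P = B⁻¹L.
det B = 8, so B⁻¹ = [[5/8, -1], [3/4, -1]].
P = B⁻¹L = [[5/8, -1], [3/4, -1]] · [[-32, -64], [-26, -43]] = [[6, 3], [2, -5]].

P = [[6, 3], [2, -5]]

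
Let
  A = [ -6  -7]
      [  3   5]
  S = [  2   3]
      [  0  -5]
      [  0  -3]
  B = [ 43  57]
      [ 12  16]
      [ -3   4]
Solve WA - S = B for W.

W = [[-5, 5], [-3, -2], [2, 3]]

WA = B + S = [[45, 60], [12, 11], [-3, 1]].
Since A sits to the right of W, W = (B + S)A⁻¹.
A has determinant -9; A⁻¹ = [[-5/9, -7/9], [1/3, 2/3]].
W = (B + S)A⁻¹ = [[-5, 5], [-3, -2], [2, 3]].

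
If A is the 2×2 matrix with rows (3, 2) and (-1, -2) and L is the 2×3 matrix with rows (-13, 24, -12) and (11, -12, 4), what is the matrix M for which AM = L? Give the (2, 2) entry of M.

3

Since A multiplies M on the left, M = A⁻¹L.
det A = -4; the adjugate gives A⁻¹ = [[1/2, 1/2], [-1/4, -3/4]].
M = A⁻¹L = [[1/2, 1/2], [-1/4, -3/4]] · [[-13, 24, -12], [11, -12, 4]] = [[-1, 6, -4], [-5, 3, 0]].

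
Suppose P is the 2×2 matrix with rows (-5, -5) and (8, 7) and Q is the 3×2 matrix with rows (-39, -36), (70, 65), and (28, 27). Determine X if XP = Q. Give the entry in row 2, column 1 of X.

P is on the right of X, so right-multiply by P⁻¹: X = QP⁻¹.
det P = 5, so P⁻¹ = [[7/5, 1], [-8/5, -1]].
X = QP⁻¹ = [[-39, -36], [70, 65], [28, 27]] · [[7/5, 1], [-8/5, -1]] = [[3, -3], [-6, 5], [-4, 1]].

-6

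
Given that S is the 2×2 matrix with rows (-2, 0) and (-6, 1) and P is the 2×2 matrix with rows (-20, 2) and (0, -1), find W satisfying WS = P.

W = [[4, 2], [3, -1]]

Since S sits to the right of W, W = PS⁻¹.
S has determinant -2; S⁻¹ = [[-1/2, 0], [-3, 1]].
W = PS⁻¹ = [[-20, 2], [0, -1]] · [[-1/2, 0], [-3, 1]] = [[4, 2], [3, -1]].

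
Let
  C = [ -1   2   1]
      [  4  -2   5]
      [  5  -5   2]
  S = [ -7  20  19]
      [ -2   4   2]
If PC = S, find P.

C is on the right of P, so right-multiply by C⁻¹: P = SC⁻¹.
det C = 3, so C⁻¹ = [[7, -3, 4], [17/3, -7/3, 3], [-10/3, 5/3, -2]].
P = SC⁻¹ = [[-7, 20, 19], [-2, 4, 2]] · [[7, -3, 4], [17/3, -7/3, 3], [-10/3, 5/3, -2]] = [[1, 6, -6], [2, 0, 0]].

P = [[1, 6, -6], [2, 0, 0]]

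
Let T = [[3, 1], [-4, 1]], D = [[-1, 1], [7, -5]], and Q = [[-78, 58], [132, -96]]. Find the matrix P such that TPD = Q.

Left-multiply by T⁻¹ and right-multiply by D⁻¹: P = T⁻¹QD⁻¹.
det T = 7; the adjugate gives T⁻¹ = [[1/7, -1/7], [4/7, 3/7]].
det D = -2, so D⁻¹ = [[5/2, 1/2], [7/2, 1/2]].
T⁻¹Q = [[-30, 22], [12, -8]].
P = (T⁻¹Q)D⁻¹ = [[2, -4], [2, 2]].

P = [[2, -4], [2, 2]]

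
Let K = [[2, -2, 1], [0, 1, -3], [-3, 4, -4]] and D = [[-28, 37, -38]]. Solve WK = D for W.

K is on the right of W, so right-multiply by K⁻¹: W = DK⁻¹.
det K = 1; the adjugate gives K⁻¹ = [[8, -4, 5], [9, -5, 6], [3, -2, 2]].
W = DK⁻¹ = [[-28, 37, -38]] · [[8, -4, 5], [9, -5, 6], [3, -2, 2]] = [[-5, 3, 6]].

W = [[-5, 3, 6]]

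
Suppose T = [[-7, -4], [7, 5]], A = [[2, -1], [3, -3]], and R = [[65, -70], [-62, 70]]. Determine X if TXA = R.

X = [[-1, -3], [3, -1]]

Left-multiply by T⁻¹ and right-multiply by A⁻¹: X = T⁻¹RA⁻¹.
det T = -7; the adjugate gives T⁻¹ = [[-5/7, -4/7], [1, 1]].
det A = -3; the adjugate gives A⁻¹ = [[1, -1/3], [1, -2/3]].
T⁻¹R = [[-11, 10], [3, 0]].
X = (T⁻¹R)A⁻¹ = [[-1, -3], [3, -1]].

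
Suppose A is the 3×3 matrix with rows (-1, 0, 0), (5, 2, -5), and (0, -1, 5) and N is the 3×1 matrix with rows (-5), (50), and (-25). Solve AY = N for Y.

Y = [[5], [0], [-5]]

A is on the left of Y, so left-multiply by A⁻¹: Y = A⁻¹N.
det A = -5; the adjugate gives A⁻¹ = [[-1, 0, 0], [5, 1, 1], [1, 1/5, 2/5]].
Y = A⁻¹N = [[-1, 0, 0], [5, 1, 1], [1, 1/5, 2/5]] · [[-5], [50], [-25]] = [[5], [0], [-5]].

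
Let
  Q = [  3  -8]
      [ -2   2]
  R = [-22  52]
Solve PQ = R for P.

Right-multiplying both sides by Q⁻¹ gives P = RQ⁻¹.
Q has determinant -10; Q⁻¹ = [[-1/5, -4/5], [-1/5, -3/10]].
P = RQ⁻¹ = [[-22, 52]] · [[-1/5, -4/5], [-1/5, -3/10]] = [[-6, 2]].

P = [[-6, 2]]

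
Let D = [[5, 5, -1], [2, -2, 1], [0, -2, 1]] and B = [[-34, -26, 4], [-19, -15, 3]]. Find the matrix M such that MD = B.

M = [[-6, -2, 0], [-3, -2, 2]]

Since D sits to the right of M, M = BD⁻¹.
D has determinant -6; D⁻¹ = [[0, 1/2, -1/2], [1/3, -5/6, 7/6], [2/3, -5/3, 10/3]].
M = BD⁻¹ = [[-34, -26, 4], [-19, -15, 3]] · [[0, 1/2, -1/2], [1/3, -5/6, 7/6], [2/3, -5/3, 10/3]] = [[-6, -2, 0], [-3, -2, 2]].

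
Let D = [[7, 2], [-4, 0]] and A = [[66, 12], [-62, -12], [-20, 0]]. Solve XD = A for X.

X = [[6, -6], [-6, 5], [0, 5]]

Since D sits to the right of X, X = AD⁻¹.
D has determinant 8; D⁻¹ = [[0, -1/4], [1/2, 7/8]].
X = AD⁻¹ = [[66, 12], [-62, -12], [-20, 0]] · [[0, -1/4], [1/2, 7/8]] = [[6, -6], [-6, 5], [0, 5]].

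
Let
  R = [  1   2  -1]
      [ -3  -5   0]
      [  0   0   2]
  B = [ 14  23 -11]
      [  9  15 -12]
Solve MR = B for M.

M = [[-1, -5, -6], [0, -3, -6]]

R is on the right of M, so right-multiply by R⁻¹: M = BR⁻¹.
det R = 2; the adjugate gives R⁻¹ = [[-5, -2, -5/2], [3, 1, 3/2], [0, 0, 1/2]].
M = BR⁻¹ = [[14, 23, -11], [9, 15, -12]] · [[-5, -2, -5/2], [3, 1, 3/2], [0, 0, 1/2]] = [[-1, -5, -6], [0, -3, -6]].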